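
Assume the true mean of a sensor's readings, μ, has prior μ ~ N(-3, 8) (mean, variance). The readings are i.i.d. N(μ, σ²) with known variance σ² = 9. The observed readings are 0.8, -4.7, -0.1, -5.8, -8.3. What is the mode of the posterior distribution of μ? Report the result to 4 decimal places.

μ̂_MAP = -3.5061

n = 5; x̄ = (0.8 + (-4.7) + (-0.1) + (-5.8) + (-8.3))/5 = -18.1/5 = -3.62.
For a Normal prior and Normal likelihood with known variance, the posterior is Normal; its mode equals its mean, the precision-weighted average.
Prior precision 1/σ₀² = 1/8 = 0.125; data precision n/σ² = 5/9.
μ̂ = (0.125·(-3) + (5/9)·(-3.62)) / (0.125 + 5/9) = (-859/360)/(49/72) = -859/245 ≈ -3.5061.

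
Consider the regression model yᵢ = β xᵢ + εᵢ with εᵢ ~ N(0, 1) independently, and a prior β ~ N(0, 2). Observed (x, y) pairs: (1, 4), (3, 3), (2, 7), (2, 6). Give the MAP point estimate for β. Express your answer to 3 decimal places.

log p(β | y) = −Σ(yᵢ − βxᵢ)²/(2·1) − β²/(2·2) + const.
Setting the derivative to zero: Σxᵢ(yᵢ − βxᵢ)/1 − β/2 = 0, so β = Σxᵢyᵢ / (Σxᵢ² + σ²/τ²).
Σxᵢyᵢ = 1·4 + 3·3 + 2·7 + 2·6 = 39; Σxᵢ² = 18; σ²/τ² = 0.5.
β̂_MAP = 39 / (18 + 0.5) = 39/18.5 ≈ 2.108.

β̂_MAP = 2.108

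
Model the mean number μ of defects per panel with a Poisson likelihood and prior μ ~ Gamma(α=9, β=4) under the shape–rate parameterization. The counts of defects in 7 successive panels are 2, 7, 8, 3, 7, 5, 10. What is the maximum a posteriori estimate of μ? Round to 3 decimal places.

μ̂_MAP = 4.545

Σxᵢ = 2+7+8+3+7+5+10 = 42, with n = 7.
Posterior ∝ μ^8e^(−4μ) · μ^42e^(−7μ) = μ^50e^(−11μ), i.e. Gamma(shape=51, rate=11).
The mode of a Gamma(a, b) with a ≥ 1 (shape–rate) is (a−1)/b = 50/11 ≈ 4.545.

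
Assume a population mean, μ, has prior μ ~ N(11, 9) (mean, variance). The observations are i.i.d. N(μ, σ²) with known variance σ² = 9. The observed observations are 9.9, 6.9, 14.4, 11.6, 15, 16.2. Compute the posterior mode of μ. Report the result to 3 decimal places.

μ̂_MAP = 12.143

n = 6; x̄ = (9.9 + 6.9 + 14.4 + 11.6 + 15 + 16.2)/6 = 74/6 = 37/3 ≈ 12.3333.
For a Normal prior and Normal likelihood with known variance, the posterior is Normal; its mode equals its mean, the precision-weighted average.
Prior precision 1/σ₀² = 1/9; data precision n/σ² = 6/9 = 2/3.
μ̂ = ((1/9)·11 + (2/3)·(37/3)) / (1/9 + 2/3) = (85/9)/(7/9) = 85/7 ≈ 12.143.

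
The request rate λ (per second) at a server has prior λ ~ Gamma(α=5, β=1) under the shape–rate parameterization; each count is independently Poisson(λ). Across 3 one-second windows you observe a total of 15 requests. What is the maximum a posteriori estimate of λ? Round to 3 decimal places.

Σxᵢ = 15, n = 3.
Posterior ∝ λ^4e^(−1λ) · λ^15e^(−3λ) = λ^19e^(−4λ), i.e. Gamma(shape=20, rate=4).
The mode of a Gamma(a, b) with a ≥ 1 (shape–rate) is (a−1)/b = 19/4 ≈ 4.750.

λ̂_MAP = 4.750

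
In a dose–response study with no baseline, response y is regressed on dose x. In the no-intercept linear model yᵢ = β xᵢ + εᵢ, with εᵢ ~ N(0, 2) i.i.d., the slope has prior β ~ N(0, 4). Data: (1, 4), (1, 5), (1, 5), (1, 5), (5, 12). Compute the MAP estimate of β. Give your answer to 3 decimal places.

β̂_MAP = 2.678

log p(β | y) = −Σ(yᵢ − βxᵢ)²/(2·2) − β²/(2·4) + const.
Setting the derivative to zero: Σxᵢ(yᵢ − βxᵢ)/2 − β/4 = 0, so β = Σxᵢyᵢ / (Σxᵢ² + σ²/τ²).
Σxᵢyᵢ = 1·4 + 1·5 + 1·5 + 1·5 + 5·12 = 79; Σxᵢ² = 29; σ²/τ² = 0.5.
β̂_MAP = 79 / (29 + 0.5) = 79/29.5 ≈ 2.678.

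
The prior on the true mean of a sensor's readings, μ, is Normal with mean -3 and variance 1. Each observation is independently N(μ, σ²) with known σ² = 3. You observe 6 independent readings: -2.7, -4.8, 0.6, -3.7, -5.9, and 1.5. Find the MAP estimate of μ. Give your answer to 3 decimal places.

n = 6; x̄ = ((-2.7) + (-4.8) + 0.6 + (-3.7) + (-5.9) + 1.5)/6 = -15/6 = -2.5.
For a Normal prior and Normal likelihood with known variance, the posterior is Normal; its mode equals its mean, the precision-weighted average.
Prior precision 1/σ₀² = 1/1 = 1; data precision n/σ² = 6/3 = 2.
μ̂ = (1·(-3) + 2·(-2.5)) / (1 + 2) = (-8)/3 = -8/3 ≈ -2.667.

μ̂_MAP = -2.667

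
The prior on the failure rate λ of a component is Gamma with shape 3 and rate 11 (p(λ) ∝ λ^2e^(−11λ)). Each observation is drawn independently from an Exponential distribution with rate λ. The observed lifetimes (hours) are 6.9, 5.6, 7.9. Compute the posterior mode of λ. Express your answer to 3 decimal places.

The Exponential(rate=λ) likelihood is ∝ λ^n e^(−λΣtᵢ). Here n = 3 and Σtᵢ = 6.9 + 5.6 + 7.9 = 20.4.
Posterior ∝ λ^2e^(−11λ) · λ^3e^(−20.4λ) = λ^5e^(−31.4λ), i.e. Gamma(6, 31.4).
Mode = (a−1)/b = 5/31.4 ≈ 0.159.

λ̂_MAP = 0.159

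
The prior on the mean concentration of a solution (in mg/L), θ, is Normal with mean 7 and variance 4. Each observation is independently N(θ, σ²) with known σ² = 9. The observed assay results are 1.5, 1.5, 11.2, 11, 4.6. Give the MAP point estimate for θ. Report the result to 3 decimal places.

n = 5; x̄ = (1.5 + 1.5 + 11.2 + 11 + 4.6)/5 = 29.8/5 = 5.96.
For a Normal prior and Normal likelihood with known variance, the posterior is Normal; its mode equals its mean, the precision-weighted average.
Prior precision 1/σ₀² = 1/4 = 0.25; data precision n/σ² = 5/9.
θ̂ = (0.25·7 + (5/9)·5.96) / (0.25 + 5/9) = (911/180)/(29/36) = 911/145 ≈ 6.283.

θ̂_MAP = 6.283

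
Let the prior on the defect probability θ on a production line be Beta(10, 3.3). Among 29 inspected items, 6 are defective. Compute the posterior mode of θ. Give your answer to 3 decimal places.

Prior: Beta(10, 3.3).
Data: 6 successes in 29 trials. The binomial likelihood contributes θ^6(1−θ)^23, so the posterior is Beta(10+6, 3.3+23) = Beta(16, 26.3).
For Beta(a, b) with a, b > 1 the mode is (a−1)/(a+b−2) = 15/40.3 ≈ 0.372.

θ̂_MAP = 0.372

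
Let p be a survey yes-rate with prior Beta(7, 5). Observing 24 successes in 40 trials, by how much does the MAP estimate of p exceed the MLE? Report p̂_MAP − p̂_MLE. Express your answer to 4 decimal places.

Posterior is Beta(31, 21); MAP = (31−1)/(52−2) = 30/50 ≈ 0.60000.
MLE ignores the prior: p̂_MLE = k/n = 24/40 ≈ 0.60000.
Difference = 30/50 − 24/40 = 0 ≈ 0.0000.

MAP − MLE = 0.0000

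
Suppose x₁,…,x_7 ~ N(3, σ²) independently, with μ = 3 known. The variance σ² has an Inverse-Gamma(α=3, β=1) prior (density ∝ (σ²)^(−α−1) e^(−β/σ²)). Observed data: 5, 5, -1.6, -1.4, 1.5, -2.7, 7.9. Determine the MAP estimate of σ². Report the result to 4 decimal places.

Sum of squared deviations about the known mean: SS = (5−3)² + (5−3)² + (-1.6−3)² + (-1.4−3)² + (1.5−3)² + (-2.7−3)² + (7.9−3)² = 107.27.
The Normal likelihood contributes (σ²)^(−n/2) exp(−SS/(2σ²)), so the posterior is Inverse-Gamma(α + n/2, β + SS/2) = Inverse-Gamma(6.5, 54.635).
The mode of Inverse-Gamma(a, b) is b/(a+1) = 54.635/7.5 ≈ 7.2847.

σ̂²_MAP = 7.2847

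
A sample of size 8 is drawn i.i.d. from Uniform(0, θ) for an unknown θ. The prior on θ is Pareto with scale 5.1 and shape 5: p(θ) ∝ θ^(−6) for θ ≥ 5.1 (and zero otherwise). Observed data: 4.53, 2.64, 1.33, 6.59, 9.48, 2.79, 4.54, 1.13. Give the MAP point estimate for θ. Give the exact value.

θ̂_MAP = 9.48

The Uniform(0, θ) likelihood is θ^(−n) for θ ≥ max(xᵢ), zero otherwise. Here max(xᵢ) = 9.48.
Posterior ∝ θ^(−6) · θ^(−8) = θ^(−14) on θ ≥ max(5.1, 9.48) = 9.48.
This density is strictly decreasing in θ, so the posterior mode lies at the lower boundary of the support.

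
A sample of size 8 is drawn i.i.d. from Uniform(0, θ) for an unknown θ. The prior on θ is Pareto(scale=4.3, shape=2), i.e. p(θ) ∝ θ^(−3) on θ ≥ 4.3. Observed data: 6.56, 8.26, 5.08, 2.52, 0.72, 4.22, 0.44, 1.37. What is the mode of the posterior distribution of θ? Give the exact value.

θ̂_MAP = 8.26

The Uniform(0, θ) likelihood is θ^(−n) for θ ≥ max(xᵢ), zero otherwise. Here max(xᵢ) = 8.26.
Posterior ∝ θ^(−3) · θ^(−8) = θ^(−11) on θ ≥ max(4.3, 8.26) = 8.26.
This density is strictly decreasing in θ, so the posterior mode lies at the lower boundary of the support.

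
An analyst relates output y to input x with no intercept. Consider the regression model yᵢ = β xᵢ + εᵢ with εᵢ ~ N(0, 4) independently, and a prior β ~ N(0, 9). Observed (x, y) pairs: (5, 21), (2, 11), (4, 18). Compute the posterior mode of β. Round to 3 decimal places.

log p(β | y) = −Σ(yᵢ − βxᵢ)²/(2·4) − β²/(2·9) + const.
Setting the derivative to zero: Σxᵢ(yᵢ − βxᵢ)/4 − β/9 = 0, so β = Σxᵢyᵢ / (Σxᵢ² + σ²/τ²).
Σxᵢyᵢ = 5·21 + 2·11 + 4·18 = 199; Σxᵢ² = 45; σ²/τ² = 4/9.
β̂_MAP = 199 / (45 + 4/9) = 199/(409/9) = 1791/409 ≈ 4.379.

β̂_MAP = 4.379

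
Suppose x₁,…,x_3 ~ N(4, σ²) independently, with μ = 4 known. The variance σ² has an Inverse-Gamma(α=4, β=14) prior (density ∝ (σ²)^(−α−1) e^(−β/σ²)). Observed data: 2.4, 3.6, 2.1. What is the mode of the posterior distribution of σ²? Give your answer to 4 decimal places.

σ̂²_MAP = 2.6408

Sum of squared deviations about the known mean: SS = (2.4−4)² + (3.6−4)² + (2.1−4)² = 6.33.
The Normal likelihood contributes (σ²)^(−n/2) exp(−SS/(2σ²)), so the posterior is Inverse-Gamma(α + n/2, β + SS/2) = Inverse-Gamma(5.5, 17.165).
The mode of Inverse-Gamma(a, b) is b/(a+1) = 17.165/6.5 ≈ 2.6408.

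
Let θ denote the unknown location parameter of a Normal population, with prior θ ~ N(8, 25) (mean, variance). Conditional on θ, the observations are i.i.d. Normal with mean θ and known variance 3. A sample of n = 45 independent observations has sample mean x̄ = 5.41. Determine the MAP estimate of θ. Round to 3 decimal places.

n = 45, x̄ = 5.41.
For a Normal prior and Normal likelihood with known variance, the posterior is Normal; its mode equals its mean, the precision-weighted average.
Prior precision 1/σ₀² = 1/25 = 0.04; data precision n/σ² = 45/3 = 15.
θ̂ = (0.04·8 + 15·5.41) / (0.04 + 15) = 81.47/15.04 = 8147/1504 ≈ 5.417.

θ̂_MAP = 5.417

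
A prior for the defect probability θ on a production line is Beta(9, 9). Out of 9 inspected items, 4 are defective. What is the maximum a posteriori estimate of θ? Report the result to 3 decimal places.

Prior: Beta(9, 9).
Data: 4 successes in 9 trials. The binomial likelihood contributes θ^4(1−θ)^5, so the posterior is Beta(9+4, 9+5) = Beta(13, 14).
For Beta(a, b) with a, b > 1 the mode is (a−1)/(a+b−2) = 12/25 ≈ 0.480.

θ̂_MAP = 0.480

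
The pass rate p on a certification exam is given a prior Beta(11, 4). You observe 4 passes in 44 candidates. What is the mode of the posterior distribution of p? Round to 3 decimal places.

p̂_MAP = 0.246

Prior: Beta(11, 4).
Data: 4 successes in 44 trials. The binomial likelihood contributes p^4(1−p)^40, so the posterior is Beta(11+4, 4+40) = Beta(15, 44).
For Beta(a, b) with a, b > 1 the mode is (a−1)/(a+b−2) = 14/57 ≈ 0.246.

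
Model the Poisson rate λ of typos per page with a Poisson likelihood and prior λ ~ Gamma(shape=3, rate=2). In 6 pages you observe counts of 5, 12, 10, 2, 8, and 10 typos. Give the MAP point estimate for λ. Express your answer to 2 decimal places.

λ̂_MAP = 6.13

Σxᵢ = 5+12+10+2+8+10 = 47, with n = 6.
Posterior ∝ λ^2e^(−2λ) · λ^47e^(−6λ) = λ^49e^(−8λ), i.e. Gamma(shape=50, rate=8).
The mode of a Gamma(a, b) with a ≥ 1 (shape–rate) is (a−1)/b = 49/8 ≈ 6.13.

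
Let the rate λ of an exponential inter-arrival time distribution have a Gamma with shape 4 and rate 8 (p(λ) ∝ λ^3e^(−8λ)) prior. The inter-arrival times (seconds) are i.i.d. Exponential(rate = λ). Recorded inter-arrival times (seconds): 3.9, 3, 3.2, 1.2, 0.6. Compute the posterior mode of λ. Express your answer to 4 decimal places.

The Exponential(rate=λ) likelihood is ∝ λ^n e^(−λΣtᵢ). Here n = 5 and Σtᵢ = 3.9 + 3 + 3.2 + 1.2 + 0.6 = 11.9.
Posterior ∝ λ^3e^(−8λ) · λ^5e^(−11.9λ) = λ^8e^(−19.9λ), i.e. Gamma(9, 19.9).
Mode = (a−1)/b = 8/19.9 ≈ 0.4020.

λ̂_MAP = 0.4020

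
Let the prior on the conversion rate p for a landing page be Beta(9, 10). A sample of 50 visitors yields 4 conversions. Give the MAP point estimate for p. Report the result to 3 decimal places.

Prior: Beta(9, 10).
Data: 4 successes in 50 trials. The binomial likelihood contributes p^4(1−p)^46, so the posterior is Beta(9+4, 10+46) = Beta(13, 56).
For Beta(a, b) with a, b > 1 the mode is (a−1)/(a+b−2) = 12/67 ≈ 0.179.

p̂_MAP = 0.179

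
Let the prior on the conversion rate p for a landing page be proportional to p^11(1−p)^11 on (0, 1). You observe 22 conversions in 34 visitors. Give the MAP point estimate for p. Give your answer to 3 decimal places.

p̂_MAP = 0.589

The prior density ∝ p^11(1−p)^11 is the kernel of Beta(12, 12).
Data: 22 successes in 34 trials. The binomial likelihood contributes p^22(1−p)^12, so the posterior is Beta(12+22, 12+12) = Beta(34, 24).
For Beta(a, b) with a, b > 1 the mode is (a−1)/(a+b−2) = 33/56 ≈ 0.589.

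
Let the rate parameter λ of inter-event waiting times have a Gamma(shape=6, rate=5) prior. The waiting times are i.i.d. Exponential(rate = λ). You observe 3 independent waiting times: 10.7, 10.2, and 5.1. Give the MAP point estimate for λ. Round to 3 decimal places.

The Exponential(rate=λ) likelihood is ∝ λ^n e^(−λΣtᵢ). Here n = 3 and Σtᵢ = 10.7 + 10.2 + 5.1 = 26.
Posterior ∝ λ^5e^(−5λ) · λ^3e^(−26λ) = λ^8e^(−31λ), i.e. Gamma(9, 31).
Mode = (a−1)/b = 8/31 ≈ 0.258.

λ̂_MAP = 0.258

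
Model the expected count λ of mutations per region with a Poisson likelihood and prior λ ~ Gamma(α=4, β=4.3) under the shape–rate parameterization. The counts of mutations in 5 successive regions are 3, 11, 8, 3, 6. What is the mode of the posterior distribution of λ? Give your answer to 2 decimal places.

Σxᵢ = 3+11+8+3+6 = 31, with n = 5.
Posterior ∝ λ^3e^(−4.3λ) · λ^31e^(−5λ) = λ^34e^(−9.3λ), i.e. Gamma(shape=35, rate=9.3).
The mode of a Gamma(a, b) with a ≥ 1 (shape–rate) is (a−1)/b = 34/9.3 ≈ 3.66.

λ̂_MAP = 3.66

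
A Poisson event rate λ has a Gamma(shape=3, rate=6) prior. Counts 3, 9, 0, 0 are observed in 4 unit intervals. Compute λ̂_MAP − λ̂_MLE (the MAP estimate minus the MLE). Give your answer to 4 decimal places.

Σxᵢ = 12. Posterior is Gamma(15, 10); MAP = (15−1)/10 = 14/10 ≈ 1.40000.
MLE = x̄ = 12/4 ≈ 3.00000.
Difference = 14/10 − 12/4 = -8/5 ≈ -1.6000.

MAP − MLE = -1.6000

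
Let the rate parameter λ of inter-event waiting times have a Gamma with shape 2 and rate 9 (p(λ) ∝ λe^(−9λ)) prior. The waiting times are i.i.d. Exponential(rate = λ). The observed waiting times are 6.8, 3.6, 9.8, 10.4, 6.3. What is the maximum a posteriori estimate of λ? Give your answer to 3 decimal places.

λ̂_MAP = 0.131

The Exponential(rate=λ) likelihood is ∝ λ^n e^(−λΣtᵢ). Here n = 5 and Σtᵢ = 6.8 + 3.6 + 9.8 + 10.4 + 6.3 = 36.9.
Posterior ∝ λe^(−9λ) · λ^5e^(−36.9λ) = λ^6e^(−45.9λ), i.e. Gamma(7, 45.9).
Mode = (a−1)/b = 6/45.9 ≈ 0.131.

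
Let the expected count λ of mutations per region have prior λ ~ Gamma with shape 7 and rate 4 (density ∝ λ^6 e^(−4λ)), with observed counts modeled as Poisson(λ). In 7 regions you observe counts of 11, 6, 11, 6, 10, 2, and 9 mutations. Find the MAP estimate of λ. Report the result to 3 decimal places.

Σxᵢ = 11+6+11+6+10+2+9 = 55, with n = 7.
Posterior ∝ λ^6e^(−4λ) · λ^55e^(−7λ) = λ^61e^(−11λ), i.e. Gamma(shape=62, rate=11).
The mode of a Gamma(a, b) with a ≥ 1 (shape–rate) is (a−1)/b = 61/11 ≈ 5.545.

λ̂_MAP = 5.545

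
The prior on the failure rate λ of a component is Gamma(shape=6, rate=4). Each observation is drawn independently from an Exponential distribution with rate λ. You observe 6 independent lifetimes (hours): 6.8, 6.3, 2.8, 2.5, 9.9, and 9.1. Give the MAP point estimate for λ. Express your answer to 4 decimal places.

The Exponential(rate=λ) likelihood is ∝ λ^n e^(−λΣtᵢ). Here n = 6 and Σtᵢ = 6.8 + 6.3 + 2.8 + 2.5 + 9.9 + 9.1 = 37.4.
Posterior ∝ λ^5e^(−4λ) · λ^6e^(−37.4λ) = λ^11e^(−41.4λ), i.e. Gamma(12, 41.4).
Mode = (a−1)/b = 11/41.4 ≈ 0.2657.

λ̂_MAP = 0.2657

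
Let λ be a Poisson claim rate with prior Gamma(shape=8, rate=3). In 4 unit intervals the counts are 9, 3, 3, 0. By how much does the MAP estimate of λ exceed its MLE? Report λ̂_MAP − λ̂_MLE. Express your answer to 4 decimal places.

Σxᵢ = 15. Posterior is Gamma(23, 7); MAP = (23−1)/7 = 22/7 ≈ 3.14286.
MLE = x̄ = 15/4 ≈ 3.75000.
Difference = 22/7 − 15/4 = -17/28 ≈ -0.6071.

MAP − MLE = -0.6071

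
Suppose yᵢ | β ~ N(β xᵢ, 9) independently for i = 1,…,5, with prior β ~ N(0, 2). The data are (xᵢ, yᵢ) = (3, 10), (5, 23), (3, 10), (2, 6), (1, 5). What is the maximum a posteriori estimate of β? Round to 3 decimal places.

β̂_MAP = 3.657

log p(β | y) = −Σ(yᵢ − βxᵢ)²/(2·9) − β²/(2·2) + const.
Setting the derivative to zero: Σxᵢ(yᵢ − βxᵢ)/9 − β/2 = 0, so β = Σxᵢyᵢ / (Σxᵢ² + σ²/τ²).
Σxᵢyᵢ = 3·10 + 5·23 + 3·10 + 2·6 + 1·5 = 192; Σxᵢ² = 48; σ²/τ² = 4.5.
β̂_MAP = 192 / (48 + 4.5) = 192/52.5 ≈ 3.657.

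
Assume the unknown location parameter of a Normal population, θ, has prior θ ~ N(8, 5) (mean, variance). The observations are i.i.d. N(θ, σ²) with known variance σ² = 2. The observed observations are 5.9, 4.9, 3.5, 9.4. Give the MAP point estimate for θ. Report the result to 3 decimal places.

θ̂_MAP = 6.114

n = 4; x̄ = (5.9 + 4.9 + 3.5 + 9.4)/4 = 23.7/4 = 5.925.
For a Normal prior and Normal likelihood with known variance, the posterior is Normal; its mode equals its mean, the precision-weighted average.
Prior precision 1/σ₀² = 1/5 = 0.2; data precision n/σ² = 4/2 = 2.
θ̂ = (0.2·8 + 2·5.925) / (0.2 + 2) = 13.45/2.2 = 269/44 ≈ 6.114.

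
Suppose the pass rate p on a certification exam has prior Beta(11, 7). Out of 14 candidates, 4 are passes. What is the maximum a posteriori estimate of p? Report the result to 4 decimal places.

p̂_MAP = 0.4667

Prior: Beta(11, 7).
Data: 4 successes in 14 trials. The binomial likelihood contributes p^4(1−p)^10, so the posterior is Beta(11+4, 7+10) = Beta(15, 17).
For Beta(a, b) with a, b > 1 the mode is (a−1)/(a+b−2) = 14/30 ≈ 0.4667.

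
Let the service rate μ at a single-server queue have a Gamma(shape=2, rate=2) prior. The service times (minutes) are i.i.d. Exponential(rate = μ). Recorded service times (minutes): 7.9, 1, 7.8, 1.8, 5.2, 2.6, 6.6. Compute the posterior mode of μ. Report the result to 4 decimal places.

μ̂_MAP = 0.2292

The Exponential(rate=μ) likelihood is ∝ μ^n e^(−μΣtᵢ). Here n = 7 and Σtᵢ = 7.9 + 1 + 7.8 + 1.8 + 5.2 + 2.6 + 6.6 = 32.9.
Posterior ∝ μe^(−2μ) · μ^7e^(−32.9μ) = μ^8e^(−34.9μ), i.e. Gamma(9, 34.9).
Mode = (a−1)/b = 8/34.9 ≈ 0.2292.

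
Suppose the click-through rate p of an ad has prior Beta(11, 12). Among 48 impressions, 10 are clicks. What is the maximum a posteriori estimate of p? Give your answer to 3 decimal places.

Prior: Beta(11, 12).
Data: 10 successes in 48 trials. The binomial likelihood contributes p^10(1−p)^38, so the posterior is Beta(11+10, 12+38) = Beta(21, 50).
For Beta(a, b) with a, b > 1 the mode is (a−1)/(a+b−2) = 20/69 ≈ 0.290.

p̂_MAP = 0.290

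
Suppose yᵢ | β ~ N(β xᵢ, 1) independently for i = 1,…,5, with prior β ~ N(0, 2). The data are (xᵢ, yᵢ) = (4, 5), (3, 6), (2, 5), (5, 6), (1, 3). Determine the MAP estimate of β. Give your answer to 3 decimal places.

β̂_MAP = 1.459

log p(β | y) = −Σ(yᵢ − βxᵢ)²/(2·1) − β²/(2·2) + const.
Setting the derivative to zero: Σxᵢ(yᵢ − βxᵢ)/1 − β/2 = 0, so β = Σxᵢyᵢ / (Σxᵢ² + σ²/τ²).
Σxᵢyᵢ = 4·5 + 3·6 + 2·5 + 5·6 + 1·3 = 81; Σxᵢ² = 55; σ²/τ² = 0.5.
β̂_MAP = 81 / (55 + 0.5) = 81/55.5 ≈ 1.459.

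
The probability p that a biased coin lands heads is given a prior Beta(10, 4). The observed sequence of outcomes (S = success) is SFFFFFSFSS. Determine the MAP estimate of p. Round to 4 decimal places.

Prior: Beta(10, 4).
Data: 4 successes in 10 trials (from the sequence). The binomial likelihood contributes p^4(1−p)^6, so the posterior is Beta(10+4, 4+6) = Beta(14, 10).
For Beta(a, b) with a, b > 1 the mode is (a−1)/(a+b−2) = 13/22 ≈ 0.5909.

p̂_MAP = 0.5909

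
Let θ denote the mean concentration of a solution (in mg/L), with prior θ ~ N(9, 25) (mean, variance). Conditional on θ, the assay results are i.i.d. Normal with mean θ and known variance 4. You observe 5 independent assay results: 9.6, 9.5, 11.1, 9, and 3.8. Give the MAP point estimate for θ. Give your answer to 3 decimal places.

θ̂_MAP = 8.612

n = 5; x̄ = (9.6 + 9.5 + 11.1 + 9 + 3.8)/5 = 43/5 = 8.6.
For a Normal prior and Normal likelihood with known variance, the posterior is Normal; its mode equals its mean, the precision-weighted average.
Prior precision 1/σ₀² = 1/25 = 0.04; data precision n/σ² = 5/4 = 1.25.
θ̂ = (0.04·9 + 1.25·8.6) / (0.04 + 1.25) = 11.11/1.29 = 1111/129 ≈ 8.612.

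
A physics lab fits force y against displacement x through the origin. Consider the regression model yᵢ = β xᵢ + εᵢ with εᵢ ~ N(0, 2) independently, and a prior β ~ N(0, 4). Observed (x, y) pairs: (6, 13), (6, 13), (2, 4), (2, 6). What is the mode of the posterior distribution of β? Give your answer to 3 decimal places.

β̂_MAP = 2.186

log p(β | y) = −Σ(yᵢ − βxᵢ)²/(2·2) − β²/(2·4) + const.
Setting the derivative to zero: Σxᵢ(yᵢ − βxᵢ)/2 − β/4 = 0, so β = Σxᵢyᵢ / (Σxᵢ² + σ²/τ²).
Σxᵢyᵢ = 6·13 + 6·13 + 2·4 + 2·6 = 176; Σxᵢ² = 80; σ²/τ² = 0.5.
β̂_MAP = 176 / (80 + 0.5) = 176/80.5 ≈ 2.186.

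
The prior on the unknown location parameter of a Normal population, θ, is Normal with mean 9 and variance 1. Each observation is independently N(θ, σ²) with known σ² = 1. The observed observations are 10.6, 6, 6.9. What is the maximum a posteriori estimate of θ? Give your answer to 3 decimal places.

θ̂_MAP = 8.125

n = 3; x̄ = (10.6 + 6 + 6.9)/3 = 23.5/3 = 47/6 ≈ 7.8333.
For a Normal prior and Normal likelihood with known variance, the posterior is Normal; its mode equals its mean, the precision-weighted average.
Prior precision 1/σ₀² = 1/1 = 1; data precision n/σ² = 3/1 = 3.
θ̂ = (1·9 + 3·(47/6)) / (1 + 3) = 32.5/4 = 8.125.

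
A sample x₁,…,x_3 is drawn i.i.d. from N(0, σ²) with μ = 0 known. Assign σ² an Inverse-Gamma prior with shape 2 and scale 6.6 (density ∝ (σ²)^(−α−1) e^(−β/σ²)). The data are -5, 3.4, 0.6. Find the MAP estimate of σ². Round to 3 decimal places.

σ̂²_MAP = 5.569

Sum of squared deviations about the known mean: SS = (-5−0)² + (3.4−0)² + (0.6−0)² = 36.92.
The Normal likelihood contributes (σ²)^(−n/2) exp(−SS/(2σ²)), so the posterior is Inverse-Gamma(α + n/2, β + SS/2) = Inverse-Gamma(3.5, 25.06).
The mode of Inverse-Gamma(a, b) is b/(a+1) = 25.06/4.5 ≈ 5.569.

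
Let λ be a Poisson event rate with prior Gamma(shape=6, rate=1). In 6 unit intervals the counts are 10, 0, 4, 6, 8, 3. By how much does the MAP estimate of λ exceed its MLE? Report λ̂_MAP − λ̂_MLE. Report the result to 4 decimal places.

MAP − MLE = -0.0238

Σxᵢ = 31. Posterior is Gamma(37, 7); MAP = (37−1)/7 = 36/7 ≈ 5.14286.
MLE = x̄ = 31/6 ≈ 5.16667.
Difference = 36/7 − 31/6 = -1/42 ≈ -0.0238.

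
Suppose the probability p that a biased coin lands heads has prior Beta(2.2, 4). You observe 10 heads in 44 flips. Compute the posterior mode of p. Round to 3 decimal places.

p̂_MAP = 0.232

Prior: Beta(2.2, 4).
Data: 10 successes in 44 trials. The binomial likelihood contributes p^10(1−p)^34, so the posterior is Beta(2.2+10, 4+34) = Beta(12.2, 38).
For Beta(a, b) with a, b > 1 the mode is (a−1)/(a+b−2) = 11.2/48.2 ≈ 0.232.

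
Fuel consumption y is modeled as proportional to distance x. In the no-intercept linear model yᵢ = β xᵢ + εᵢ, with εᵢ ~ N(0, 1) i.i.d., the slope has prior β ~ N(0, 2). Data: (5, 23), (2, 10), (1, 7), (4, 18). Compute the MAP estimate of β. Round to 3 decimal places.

β̂_MAP = 4.602

log p(β | y) = −Σ(yᵢ − βxᵢ)²/(2·1) − β²/(2·2) + const.
Setting the derivative to zero: Σxᵢ(yᵢ − βxᵢ)/1 − β/2 = 0, so β = Σxᵢyᵢ / (Σxᵢ² + σ²/τ²).
Σxᵢyᵢ = 5·23 + 2·10 + 1·7 + 4·18 = 214; Σxᵢ² = 46; σ²/τ² = 0.5.
β̂_MAP = 214 / (46 + 0.5) = 214/46.5 ≈ 4.602.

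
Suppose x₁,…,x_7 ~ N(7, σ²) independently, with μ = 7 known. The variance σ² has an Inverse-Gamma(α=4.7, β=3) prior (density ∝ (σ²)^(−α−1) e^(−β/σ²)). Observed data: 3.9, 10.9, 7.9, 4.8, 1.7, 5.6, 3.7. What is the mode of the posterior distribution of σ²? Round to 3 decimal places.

Sum of squared deviations about the known mean: SS = (3.9−7)² + (10.9−7)² + (7.9−7)² + (4.8−7)² + (1.7−7)² + (5.6−7)² + (3.7−7)² = 71.41.
The Normal likelihood contributes (σ²)^(−n/2) exp(−SS/(2σ²)), so the posterior is Inverse-Gamma(α + n/2, β + SS/2) = Inverse-Gamma(8.2, 38.705).
The mode of Inverse-Gamma(a, b) is b/(a+1) = 38.705/9.2 ≈ 4.207.

σ̂²_MAP = 4.207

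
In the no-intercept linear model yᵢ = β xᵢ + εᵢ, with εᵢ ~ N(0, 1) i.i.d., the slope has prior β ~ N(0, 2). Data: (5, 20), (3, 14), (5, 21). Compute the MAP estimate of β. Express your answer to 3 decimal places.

β̂_MAP = 4.151

log p(β | y) = −Σ(yᵢ − βxᵢ)²/(2·1) − β²/(2·2) + const.
Setting the derivative to zero: Σxᵢ(yᵢ − βxᵢ)/1 − β/2 = 0, so β = Σxᵢyᵢ / (Σxᵢ² + σ²/τ²).
Σxᵢyᵢ = 5·20 + 3·14 + 5·21 = 247; Σxᵢ² = 59; σ²/τ² = 0.5.
β̂_MAP = 247 / (59 + 0.5) = 247/59.5 ≈ 4.151.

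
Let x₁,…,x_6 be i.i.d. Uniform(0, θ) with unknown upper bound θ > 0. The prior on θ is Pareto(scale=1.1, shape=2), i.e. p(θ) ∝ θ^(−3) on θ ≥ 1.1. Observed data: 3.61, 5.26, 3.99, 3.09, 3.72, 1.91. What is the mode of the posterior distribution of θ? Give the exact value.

The Uniform(0, θ) likelihood is θ^(−n) for θ ≥ max(xᵢ), zero otherwise. Here max(xᵢ) = 5.26.
Posterior ∝ θ^(−3) · θ^(−6) = θ^(−9) on θ ≥ max(1.1, 5.26) = 5.26.
This density is strictly decreasing in θ, so the posterior mode lies at the lower boundary of the support.

θ̂_MAP = 5.26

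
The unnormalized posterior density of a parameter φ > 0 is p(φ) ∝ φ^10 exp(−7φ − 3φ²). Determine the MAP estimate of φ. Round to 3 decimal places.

ℓ'(φ) = 10/φ − 7 − 6φ. Setting this to zero and multiplying by φ: 6φ² + 7φ − 10 = 0.
φ = (−7 + √(7² + 4·6·10)) / (2·6) = (−7 + √289) / 12 = (−7 + 17)/12 = 5/6.
ℓ''(φ) = −10/φ² − 6 < 0, confirming a maximum.

φ̂_MAP = 0.833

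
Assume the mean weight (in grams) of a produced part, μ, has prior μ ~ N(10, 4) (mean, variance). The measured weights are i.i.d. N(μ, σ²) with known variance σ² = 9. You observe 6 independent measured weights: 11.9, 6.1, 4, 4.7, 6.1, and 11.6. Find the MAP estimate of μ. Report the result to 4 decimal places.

μ̂_MAP = 8.1091

n = 6; x̄ = (11.9 + 6.1 + 4 + 4.7 + 6.1 + 11.6)/6 = 44.4/6 = 7.4.
For a Normal prior and Normal likelihood with known variance, the posterior is Normal; its mode equals its mean, the precision-weighted average.
Prior precision 1/σ₀² = 1/4 = 0.25; data precision n/σ² = 6/9 = 2/3.
μ̂ = (0.25·10 + (2/3)·7.4) / (0.25 + 2/3) = (223/30)/(11/12) = 446/55 ≈ 8.1091.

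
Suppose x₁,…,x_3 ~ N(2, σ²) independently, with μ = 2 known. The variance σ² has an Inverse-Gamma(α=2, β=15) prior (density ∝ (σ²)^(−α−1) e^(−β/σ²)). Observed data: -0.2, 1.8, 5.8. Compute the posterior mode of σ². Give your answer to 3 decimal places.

σ̂²_MAP = 5.480

Sum of squared deviations about the known mean: SS = (-0.2−2)² + (1.8−2)² + (5.8−2)² = 19.32.
The Normal likelihood contributes (σ²)^(−n/2) exp(−SS/(2σ²)), so the posterior is Inverse-Gamma(α + n/2, β + SS/2) = Inverse-Gamma(3.5, 24.66).
The mode of Inverse-Gamma(a, b) is b/(a+1) = 24.66/4.5 ≈ 5.480.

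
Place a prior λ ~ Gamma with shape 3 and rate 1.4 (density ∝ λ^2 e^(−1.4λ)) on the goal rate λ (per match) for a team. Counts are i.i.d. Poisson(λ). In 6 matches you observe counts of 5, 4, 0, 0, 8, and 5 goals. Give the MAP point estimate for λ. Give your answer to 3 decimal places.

Σxᵢ = 5+4+0+0+8+5 = 22, with n = 6.
Posterior ∝ λ^2e^(−1.4λ) · λ^22e^(−6λ) = λ^24e^(−7.4λ), i.e. Gamma(shape=25, rate=7.4).
The mode of a Gamma(a, b) with a ≥ 1 (shape–rate) is (a−1)/b = 24/7.4 ≈ 3.243.

λ̂_MAP = 3.243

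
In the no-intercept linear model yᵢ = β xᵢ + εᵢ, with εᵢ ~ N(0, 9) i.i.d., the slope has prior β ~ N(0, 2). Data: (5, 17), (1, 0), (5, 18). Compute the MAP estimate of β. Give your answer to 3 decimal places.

log p(β | y) = −Σ(yᵢ − βxᵢ)²/(2·9) − β²/(2·2) + const.
Setting the derivative to zero: Σxᵢ(yᵢ − βxᵢ)/9 − β/2 = 0, so β = Σxᵢyᵢ / (Σxᵢ² + σ²/τ²).
Σxᵢyᵢ = 5·17 + 1·0 + 5·18 = 175; Σxᵢ² = 51; σ²/τ² = 4.5.
β̂_MAP = 175 / (51 + 4.5) = 175/55.5 ≈ 3.153.

β̂_MAP = 3.153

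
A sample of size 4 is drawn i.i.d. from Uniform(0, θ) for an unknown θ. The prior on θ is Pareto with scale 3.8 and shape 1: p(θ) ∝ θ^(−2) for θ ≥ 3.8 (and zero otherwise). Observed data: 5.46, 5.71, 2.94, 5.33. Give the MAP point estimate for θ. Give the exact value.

θ̂_MAP = 5.71

The Uniform(0, θ) likelihood is θ^(−n) for θ ≥ max(xᵢ), zero otherwise. Here max(xᵢ) = 5.71.
Posterior ∝ θ^(−2) · θ^(−4) = θ^(−6) on θ ≥ max(3.8, 5.71) = 5.71.
This density is strictly decreasing in θ, so the posterior mode lies at the lower boundary of the support.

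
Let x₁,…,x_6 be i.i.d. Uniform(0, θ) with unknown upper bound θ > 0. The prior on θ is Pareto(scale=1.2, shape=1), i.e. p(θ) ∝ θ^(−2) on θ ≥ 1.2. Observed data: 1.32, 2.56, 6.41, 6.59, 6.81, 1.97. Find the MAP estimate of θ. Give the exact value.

The Uniform(0, θ) likelihood is θ^(−n) for θ ≥ max(xᵢ), zero otherwise. Here max(xᵢ) = 6.81.
Posterior ∝ θ^(−2) · θ^(−6) = θ^(−8) on θ ≥ max(1.2, 6.81) = 6.81.
This density is strictly decreasing in θ, so the posterior mode lies at the lower boundary of the support.

θ̂_MAP = 6.81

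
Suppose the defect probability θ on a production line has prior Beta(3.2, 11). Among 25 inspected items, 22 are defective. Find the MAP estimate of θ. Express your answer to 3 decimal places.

Prior: Beta(3.2, 11).
Data: 22 successes in 25 trials. The binomial likelihood contributes θ^22(1−θ)^3, so the posterior is Beta(3.2+22, 11+3) = Beta(25.2, 14).
For Beta(a, b) with a, b > 1 the mode is (a−1)/(a+b−2) = 24.2/37.2 ≈ 0.651.

θ̂_MAP = 0.651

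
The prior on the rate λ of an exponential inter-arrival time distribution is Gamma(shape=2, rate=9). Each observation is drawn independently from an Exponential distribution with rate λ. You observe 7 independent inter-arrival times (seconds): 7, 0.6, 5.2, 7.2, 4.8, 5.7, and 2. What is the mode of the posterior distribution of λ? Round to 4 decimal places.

λ̂_MAP = 0.1928

The Exponential(rate=λ) likelihood is ∝ λ^n e^(−λΣtᵢ). Here n = 7 and Σtᵢ = 7 + 0.6 + 5.2 + 7.2 + 4.8 + 5.7 + 2 = 32.5.
Posterior ∝ λe^(−9λ) · λ^7e^(−32.5λ) = λ^8e^(−41.5λ), i.e. Gamma(9, 41.5).
Mode = (a−1)/b = 8/41.5 ≈ 0.1928.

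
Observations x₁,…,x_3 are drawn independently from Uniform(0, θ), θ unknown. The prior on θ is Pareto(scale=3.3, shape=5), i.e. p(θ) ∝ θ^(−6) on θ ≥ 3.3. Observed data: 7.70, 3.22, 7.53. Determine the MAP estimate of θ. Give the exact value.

The Uniform(0, θ) likelihood is θ^(−n) for θ ≥ max(xᵢ), zero otherwise. Here max(xᵢ) = 7.70.
Posterior ∝ θ^(−6) · θ^(−3) = θ^(−9) on θ ≥ max(3.3, 7.70) = 7.70.
This density is strictly decreasing in θ, so the posterior mode lies at the lower boundary of the support.

θ̂_MAP = 7.70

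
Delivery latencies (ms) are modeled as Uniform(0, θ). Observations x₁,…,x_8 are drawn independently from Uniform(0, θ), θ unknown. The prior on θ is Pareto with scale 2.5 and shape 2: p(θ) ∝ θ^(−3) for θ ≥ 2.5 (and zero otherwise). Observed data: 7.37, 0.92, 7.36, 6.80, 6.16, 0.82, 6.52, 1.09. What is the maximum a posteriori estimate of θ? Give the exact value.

θ̂_MAP = 7.37

The Uniform(0, θ) likelihood is θ^(−n) for θ ≥ max(xᵢ), zero otherwise. Here max(xᵢ) = 7.37.
Posterior ∝ θ^(−3) · θ^(−8) = θ^(−11) on θ ≥ max(2.5, 7.37) = 7.37.
This density is strictly decreasing in θ, so the posterior mode lies at the lower boundary of the support.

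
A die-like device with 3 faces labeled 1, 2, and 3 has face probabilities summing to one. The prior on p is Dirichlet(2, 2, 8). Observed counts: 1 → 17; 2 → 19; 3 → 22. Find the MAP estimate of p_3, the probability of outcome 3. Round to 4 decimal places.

MAP estimate: 0.4328

The posterior is Dirichlet(αᵢ + nᵢ) = Dirichlet(19, 21, 30).
For a Dirichlet(a₁,…,a_K) with all aᵢ > 1, the mode has j-th component (aⱼ − 1)/(Σaᵢ − K).
Here Σaᵢ = 70 and K = 3, so p_3 = (30 − 1)/(70 − 3) = 29/67 ≈ 0.4328.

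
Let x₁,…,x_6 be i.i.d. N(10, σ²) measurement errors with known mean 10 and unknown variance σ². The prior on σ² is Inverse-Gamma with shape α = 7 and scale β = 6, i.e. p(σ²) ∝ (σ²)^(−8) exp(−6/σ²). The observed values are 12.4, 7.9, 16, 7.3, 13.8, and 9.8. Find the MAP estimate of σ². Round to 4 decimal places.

σ̂²_MAP = 3.6336

Sum of squared deviations about the known mean: SS = (12.4−10)² + (7.9−10)² + (16−10)² + (7.3−10)² + (13.8−10)² + (9.8−10)² = 67.94.
The Normal likelihood contributes (σ²)^(−n/2) exp(−SS/(2σ²)), so the posterior is Inverse-Gamma(α + n/2, β + SS/2) = Inverse-Gamma(10, 39.97).
The mode of Inverse-Gamma(a, b) is b/(a+1) = 39.97/11 ≈ 3.6336.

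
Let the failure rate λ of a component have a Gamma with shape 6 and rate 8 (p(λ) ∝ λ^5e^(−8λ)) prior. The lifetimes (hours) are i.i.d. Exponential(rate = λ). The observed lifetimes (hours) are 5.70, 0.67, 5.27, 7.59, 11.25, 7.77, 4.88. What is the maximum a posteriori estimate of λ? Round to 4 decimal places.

The Exponential(rate=λ) likelihood is ∝ λ^n e^(−λΣtᵢ). Here n = 7 and Σtᵢ = 5.70 + 0.67 + 5.27 + 7.59 + 11.25 + 7.77 + 4.88 = 43.13.
Posterior ∝ λ^5e^(−8λ) · λ^7e^(−43.13λ) = λ^12e^(−51.13λ), i.e. Gamma(13, 51.13).
Mode = (a−1)/b = 12/51.13 ≈ 0.2347.

λ̂_MAP = 0.2347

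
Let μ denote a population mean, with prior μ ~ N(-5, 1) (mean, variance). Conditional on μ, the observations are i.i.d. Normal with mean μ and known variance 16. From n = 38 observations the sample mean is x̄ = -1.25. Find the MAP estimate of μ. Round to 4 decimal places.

n = 38, x̄ = -1.25.
For a Normal prior and Normal likelihood with known variance, the posterior is Normal; its mode equals its mean, the precision-weighted average.
Prior precision 1/σ₀² = 1/1 = 1; data precision n/σ² = 38/16 = 2.375.
μ̂ = (1·(-5) + 2.375·(-1.25)) / (1 + 2.375) = (-7.96875)/3.375 = -85/36 ≈ -2.3611.

μ̂_MAP = -2.3611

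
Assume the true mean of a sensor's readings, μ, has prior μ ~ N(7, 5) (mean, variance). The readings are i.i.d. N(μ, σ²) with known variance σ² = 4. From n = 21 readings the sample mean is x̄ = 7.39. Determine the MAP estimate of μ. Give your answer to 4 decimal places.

n = 21, x̄ = 7.39.
For a Normal prior and Normal likelihood with known variance, the posterior is Normal; its mode equals its mean, the precision-weighted average.
Prior precision 1/σ₀² = 1/5 = 0.2; data precision n/σ² = 21/4 = 5.25.
μ̂ = (0.2·7 + 5.25·7.39) / (0.2 + 5.25) = 40.1975/5.45 = 16079/2180 ≈ 7.3757.

μ̂_MAP = 7.3757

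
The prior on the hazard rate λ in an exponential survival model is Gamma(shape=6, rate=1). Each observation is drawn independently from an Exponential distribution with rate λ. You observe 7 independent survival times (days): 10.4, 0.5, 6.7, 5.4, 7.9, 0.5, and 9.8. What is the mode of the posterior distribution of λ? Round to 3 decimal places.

λ̂_MAP = 0.284

The Exponential(rate=λ) likelihood is ∝ λ^n e^(−λΣtᵢ). Here n = 7 and Σtᵢ = 10.4 + 0.5 + 6.7 + 5.4 + 7.9 + 0.5 + 9.8 = 41.2.
Posterior ∝ λ^5e^(−1λ) · λ^7e^(−41.2λ) = λ^12e^(−42.2λ), i.e. Gamma(13, 42.2).
Mode = (a−1)/b = 12/42.2 ≈ 0.284.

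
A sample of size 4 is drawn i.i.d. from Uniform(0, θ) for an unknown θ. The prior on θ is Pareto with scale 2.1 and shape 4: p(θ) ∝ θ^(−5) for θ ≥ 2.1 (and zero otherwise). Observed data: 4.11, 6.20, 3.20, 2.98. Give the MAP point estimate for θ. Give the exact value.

θ̂_MAP = 6.20

The Uniform(0, θ) likelihood is θ^(−n) for θ ≥ max(xᵢ), zero otherwise. Here max(xᵢ) = 6.20.
Posterior ∝ θ^(−5) · θ^(−4) = θ^(−9) on θ ≥ max(2.1, 6.20) = 6.20.
This density is strictly decreasing in θ, so the posterior mode lies at the lower boundary of the support.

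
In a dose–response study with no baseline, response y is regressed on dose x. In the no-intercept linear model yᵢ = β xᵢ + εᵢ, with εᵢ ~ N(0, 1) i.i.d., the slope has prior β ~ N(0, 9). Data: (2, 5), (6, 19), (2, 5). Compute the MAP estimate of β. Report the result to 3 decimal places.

β̂_MAP = 3.038

log p(β | y) = −Σ(yᵢ − βxᵢ)²/(2·1) − β²/(2·9) + const.
Setting the derivative to zero: Σxᵢ(yᵢ − βxᵢ)/1 − β/9 = 0, so β = Σxᵢyᵢ / (Σxᵢ² + σ²/τ²).
Σxᵢyᵢ = 2·5 + 6·19 + 2·5 = 134; Σxᵢ² = 44; σ²/τ² = 1/9.
β̂_MAP = 134 / (44 + 1/9) = 134/(397/9) = 1206/397 ≈ 3.038.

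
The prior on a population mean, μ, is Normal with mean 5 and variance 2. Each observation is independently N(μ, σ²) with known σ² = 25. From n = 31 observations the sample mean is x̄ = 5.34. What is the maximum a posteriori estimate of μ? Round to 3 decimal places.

μ̂_MAP = 5.242

n = 31, x̄ = 5.34.
For a Normal prior and Normal likelihood with known variance, the posterior is Normal; its mode equals its mean, the precision-weighted average.
Prior precision 1/σ₀² = 1/2 = 0.5; data precision n/σ² = 31/25 = 1.24.
μ̂ = (0.5·5 + 1.24·5.34) / (0.5 + 1.24) = 9.1216/1.74 = 11402/2175 ≈ 5.242.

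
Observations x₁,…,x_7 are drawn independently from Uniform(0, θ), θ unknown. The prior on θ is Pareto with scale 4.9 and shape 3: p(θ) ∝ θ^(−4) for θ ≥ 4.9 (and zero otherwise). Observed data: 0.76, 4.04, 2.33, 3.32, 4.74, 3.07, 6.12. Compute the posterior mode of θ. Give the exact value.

θ̂_MAP = 6.12

The Uniform(0, θ) likelihood is θ^(−n) for θ ≥ max(xᵢ), zero otherwise. Here max(xᵢ) = 6.12.
Posterior ∝ θ^(−4) · θ^(−7) = θ^(−11) on θ ≥ max(4.9, 6.12) = 6.12.
This density is strictly decreasing in θ, so the posterior mode lies at the lower boundary of the support.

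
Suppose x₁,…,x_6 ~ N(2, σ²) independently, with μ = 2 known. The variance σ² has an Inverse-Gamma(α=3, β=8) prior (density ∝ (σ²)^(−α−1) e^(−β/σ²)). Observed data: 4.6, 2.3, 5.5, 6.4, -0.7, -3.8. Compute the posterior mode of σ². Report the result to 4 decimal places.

σ̂²_MAP = 6.8136

Sum of squared deviations about the known mean: SS = (4.6−2)² + (2.3−2)² + (5.5−2)² + (6.4−2)² + (-0.7−2)² + (-3.8−2)² = 79.39.
The Normal likelihood contributes (σ²)^(−n/2) exp(−SS/(2σ²)), so the posterior is Inverse-Gamma(α + n/2, β + SS/2) = Inverse-Gamma(6, 47.695).
The mode of Inverse-Gamma(a, b) is b/(a+1) = 47.695/7 ≈ 6.8136.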